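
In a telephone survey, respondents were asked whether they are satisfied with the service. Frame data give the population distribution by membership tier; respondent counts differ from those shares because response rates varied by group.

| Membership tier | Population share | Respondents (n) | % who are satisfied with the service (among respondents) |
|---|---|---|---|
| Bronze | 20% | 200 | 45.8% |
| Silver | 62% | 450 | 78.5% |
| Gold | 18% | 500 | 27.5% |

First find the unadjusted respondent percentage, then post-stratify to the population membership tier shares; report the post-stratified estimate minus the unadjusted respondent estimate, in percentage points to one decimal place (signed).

+12.1 percentage points

Without adjustment, the pooled respondent share is:
  (200/1150)×45.8 + (450/1150)×78.5 + (500/1150)×27.5 = 50.6391%
Post-stratified estimate weights by population shares:
  0.2×45.8 + 0.62×78.5 + 0.18×27.5 = 62.78%
Difference = 62.78 − 50.6391 = 12.1409 pp.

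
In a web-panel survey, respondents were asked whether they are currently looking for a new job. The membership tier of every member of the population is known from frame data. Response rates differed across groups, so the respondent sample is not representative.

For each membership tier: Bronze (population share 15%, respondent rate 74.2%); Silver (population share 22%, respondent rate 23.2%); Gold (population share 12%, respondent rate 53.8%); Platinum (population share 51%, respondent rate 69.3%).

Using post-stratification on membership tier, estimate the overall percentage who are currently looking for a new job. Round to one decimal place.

58.0%

Post-stratification weights by population share, not respondent share:
  Bronze: 0.15 × 74.2 = 11.13
  Silver: 0.22 × 23.2 = 5.104
  Gold: 0.12 × 53.8 = 6.456
  Platinum: 0.51 × 69.3 = 35.343
Post-stratified estimate = 58.033 → 58.0%.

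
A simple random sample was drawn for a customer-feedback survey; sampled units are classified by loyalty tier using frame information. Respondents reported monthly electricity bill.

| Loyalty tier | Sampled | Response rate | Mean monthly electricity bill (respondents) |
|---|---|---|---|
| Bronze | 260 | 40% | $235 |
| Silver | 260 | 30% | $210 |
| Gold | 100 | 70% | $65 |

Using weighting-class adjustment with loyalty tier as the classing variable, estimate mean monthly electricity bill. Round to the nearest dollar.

$197

With weight = n_sampled/n_responded per class, the weighted class total is n_sampled:
  Bronze: 260 × 235 = 61,100
  Silver: 260 × 210 = 54,600
  Gold: 100 × 65 = 6500
Adjusted estimate = 122,200 / 620 = 197.097 → $197.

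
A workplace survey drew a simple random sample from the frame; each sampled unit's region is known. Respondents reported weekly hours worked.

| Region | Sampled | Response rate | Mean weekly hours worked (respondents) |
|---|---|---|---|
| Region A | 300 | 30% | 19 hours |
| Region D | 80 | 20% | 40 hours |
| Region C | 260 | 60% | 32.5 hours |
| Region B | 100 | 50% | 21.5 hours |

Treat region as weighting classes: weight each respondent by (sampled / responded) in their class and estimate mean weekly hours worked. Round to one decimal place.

26.4

With weight = n_sampled/n_responded per class, the weighted class total is n_sampled:
  Region A: 300 × 19 = 5700
  Region D: 80 × 40 = 3200
  Region C: 260 × 32.5 = 8450
  Region B: 100 × 21.5 = 2150
Adjusted estimate = 19,500 / 740 = 26.3514 → 26.4.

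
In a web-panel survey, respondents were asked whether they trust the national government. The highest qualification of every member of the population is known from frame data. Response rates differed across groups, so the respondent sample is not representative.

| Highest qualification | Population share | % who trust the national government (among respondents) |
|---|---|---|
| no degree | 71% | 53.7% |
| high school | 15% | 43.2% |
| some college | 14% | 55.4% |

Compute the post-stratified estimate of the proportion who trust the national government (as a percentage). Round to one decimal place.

52.4%

Reweight to the known highest qualification distribution:
  no degree: 0.71 × 53.7 = 38.127
  high school: 0.15 × 43.2 = 6.48
  some college: 0.14 × 55.4 = 7.756
Post-stratified estimate = 52.363 → 52.4%.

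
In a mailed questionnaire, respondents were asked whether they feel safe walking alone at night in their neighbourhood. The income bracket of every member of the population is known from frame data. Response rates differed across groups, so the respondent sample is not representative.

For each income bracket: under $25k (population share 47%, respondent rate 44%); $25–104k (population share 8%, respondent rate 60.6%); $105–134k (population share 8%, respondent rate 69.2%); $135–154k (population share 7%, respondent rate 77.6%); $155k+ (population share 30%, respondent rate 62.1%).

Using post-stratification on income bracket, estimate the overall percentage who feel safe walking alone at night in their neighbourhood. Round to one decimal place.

55.1%

Weight each group's respondent value by its population share:
  under $25k: 0.47 × 44 = 20.68
  $25–104k: 0.08 × 60.6 = 4.848
  $105–134k: 0.08 × 69.2 = 5.536
  $135–154k: 0.07 × 77.6 = 5.432
  $155k+: 0.3 × 62.1 = 18.63
Post-stratified estimate = 55.126 → 55.1%.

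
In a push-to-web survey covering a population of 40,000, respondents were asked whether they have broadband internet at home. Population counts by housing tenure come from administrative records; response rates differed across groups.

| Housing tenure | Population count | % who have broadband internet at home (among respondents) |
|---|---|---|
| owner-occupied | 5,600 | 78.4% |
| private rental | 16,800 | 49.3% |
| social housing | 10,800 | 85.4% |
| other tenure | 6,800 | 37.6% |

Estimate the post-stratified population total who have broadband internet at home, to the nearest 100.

24,500

Each cell contributes its population count × the respondent rate:
  owner-occupied: 5,600 × 78.4% = 4390.4
  private rental: 16,800 × 49.3% = 8282.4
  social housing: 10,800 × 85.4% = 9223.2
  other tenure: 6,800 × 37.6% = 2556.8
Estimated total = 24452.8 → 24,500.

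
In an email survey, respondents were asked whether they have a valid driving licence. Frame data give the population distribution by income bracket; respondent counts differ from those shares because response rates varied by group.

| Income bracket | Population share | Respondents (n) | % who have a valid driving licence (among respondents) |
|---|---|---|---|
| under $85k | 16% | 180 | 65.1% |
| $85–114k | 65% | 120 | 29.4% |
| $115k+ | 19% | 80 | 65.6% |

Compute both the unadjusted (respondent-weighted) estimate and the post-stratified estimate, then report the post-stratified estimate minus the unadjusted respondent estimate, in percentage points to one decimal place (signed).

Without adjustment, the pooled respondent share is:
  (180/380)×65.1 + (120/380)×29.4 + (80/380)×65.6 = 53.9316%
Reweighting by population income bracket shares:
  0.16×65.1 + 0.65×29.4 + 0.19×65.6 = 41.99%
Difference = 41.99 − 53.9316 = -11.9416 pp.

-11.9 percentage points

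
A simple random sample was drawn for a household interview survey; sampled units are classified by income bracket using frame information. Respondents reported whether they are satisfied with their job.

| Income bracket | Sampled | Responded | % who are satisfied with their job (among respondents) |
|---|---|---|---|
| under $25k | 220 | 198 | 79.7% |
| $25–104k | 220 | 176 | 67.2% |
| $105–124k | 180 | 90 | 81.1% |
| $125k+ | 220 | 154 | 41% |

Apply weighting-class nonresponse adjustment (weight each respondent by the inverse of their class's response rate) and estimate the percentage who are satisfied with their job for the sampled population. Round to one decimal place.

Response rates by class: under $25k 198/220 = 90%, $25–104k 176/220 = 80%, $105–124k 90/180 = 50%, $125k+ 154/220 = 70%.
Inverse-response-rate weighting restores each class to its sampled count, so class totals weight by n_sampled:
  under $25k: 220 × 79.7 = 17,534
  $25–104k: 220 × 67.2 = 14,784
  $105–124k: 180 × 81.1 = 14598
  $125k+: 220 × 41 = 9020
Adjusted estimate = 55,936 / 840 = 66.5905 → 66.6%.

66.6%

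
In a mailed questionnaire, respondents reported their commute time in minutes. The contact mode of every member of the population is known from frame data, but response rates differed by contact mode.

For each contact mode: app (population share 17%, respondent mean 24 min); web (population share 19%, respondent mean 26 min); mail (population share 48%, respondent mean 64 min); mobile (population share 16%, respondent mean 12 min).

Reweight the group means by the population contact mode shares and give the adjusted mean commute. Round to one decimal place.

Post-stratification weights by population share, not respondent share:
  app: 0.17 × 24 = 4.08
  web: 0.19 × 26 = 4.94
  mail: 0.48 × 64 = 30.72
  mobile: 0.16 × 12 = 1.92
Post-stratified estimate = 41.66 → 41.7.

41.7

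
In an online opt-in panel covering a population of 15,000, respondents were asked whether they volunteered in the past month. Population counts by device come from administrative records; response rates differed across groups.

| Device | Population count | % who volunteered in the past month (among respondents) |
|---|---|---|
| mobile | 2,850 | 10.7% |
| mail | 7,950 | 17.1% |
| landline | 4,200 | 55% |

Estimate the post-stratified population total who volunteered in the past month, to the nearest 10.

3,970

Each cell contributes its population count × the respondent rate:
  mobile: 2,850 × 10.7% = 304.95
  mail: 7,950 × 17.1% = 1359.45
  landline: 4,200 × 55% = 2310
Estimated total = 3974.4 → 3,970.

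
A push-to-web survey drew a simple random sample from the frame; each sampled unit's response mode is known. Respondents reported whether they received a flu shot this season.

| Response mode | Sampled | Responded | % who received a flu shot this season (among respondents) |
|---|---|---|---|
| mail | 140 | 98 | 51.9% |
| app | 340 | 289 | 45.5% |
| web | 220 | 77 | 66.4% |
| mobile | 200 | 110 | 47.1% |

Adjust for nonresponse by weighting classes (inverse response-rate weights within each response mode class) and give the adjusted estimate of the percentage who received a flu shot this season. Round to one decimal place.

52.0%

Response rates by class: mail 98/140 = 70%, app 289/340 = 85%, web 77/220 = 35%, mobile 110/200 = 55%.
Inverse-response-rate weighting restores each class to its sampled count, so class totals weight by n_sampled:
  mail: 140 × 51.9 = 7266
  app: 340 × 45.5 = 15,470
  web: 220 × 66.4 = 14608
  mobile: 200 × 47.1 = 9420
Adjusted estimate = 46,764 / 900 = 51.96 → 52.0%.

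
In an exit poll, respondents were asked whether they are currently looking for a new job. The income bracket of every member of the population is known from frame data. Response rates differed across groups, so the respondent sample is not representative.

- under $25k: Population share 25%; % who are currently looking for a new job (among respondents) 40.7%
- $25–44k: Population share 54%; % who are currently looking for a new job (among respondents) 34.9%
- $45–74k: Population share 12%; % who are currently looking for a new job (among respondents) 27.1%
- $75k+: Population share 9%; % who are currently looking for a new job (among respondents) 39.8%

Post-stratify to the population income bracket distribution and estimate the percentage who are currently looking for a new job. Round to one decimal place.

35.9%

Weight each group's respondent value by its population share:
  under $25k: 0.25 × 40.7 = 10.175
  $25–44k: 0.54 × 34.9 = 18.846
  $45–74k: 0.12 × 27.1 = 3.252
  $75k+: 0.09 × 39.8 = 3.582
Post-stratified estimate = 35.855 → 35.9%.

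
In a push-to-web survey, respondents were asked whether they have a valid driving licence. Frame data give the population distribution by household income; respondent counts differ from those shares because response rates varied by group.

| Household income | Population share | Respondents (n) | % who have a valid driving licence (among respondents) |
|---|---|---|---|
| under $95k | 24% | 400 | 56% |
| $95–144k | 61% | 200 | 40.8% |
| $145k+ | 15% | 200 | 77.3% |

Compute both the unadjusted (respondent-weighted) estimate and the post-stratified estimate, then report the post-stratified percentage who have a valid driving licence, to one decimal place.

49.9%

Without adjustment, the pooled respondent share is:
  (400/800)×56 + (200/800)×40.8 + (200/800)×77.3 = 57.525%
Reweighting by population household income shares:
  0.24×56 + 0.61×40.8 + 0.15×77.3 = 49.923%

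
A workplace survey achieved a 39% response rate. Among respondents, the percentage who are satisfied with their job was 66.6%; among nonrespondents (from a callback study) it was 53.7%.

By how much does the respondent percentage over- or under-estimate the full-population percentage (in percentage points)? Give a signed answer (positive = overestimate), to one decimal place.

+7.9 percentage points

Nonresponse fraction = 1 − 0.39 = 0.61.
Bias = (nonresponse fraction) × (respondent percentage − nonrespondent percentage)
     = 0.61 × (66.6 − 53.7) = 0.61 × 12.9 = 7.869.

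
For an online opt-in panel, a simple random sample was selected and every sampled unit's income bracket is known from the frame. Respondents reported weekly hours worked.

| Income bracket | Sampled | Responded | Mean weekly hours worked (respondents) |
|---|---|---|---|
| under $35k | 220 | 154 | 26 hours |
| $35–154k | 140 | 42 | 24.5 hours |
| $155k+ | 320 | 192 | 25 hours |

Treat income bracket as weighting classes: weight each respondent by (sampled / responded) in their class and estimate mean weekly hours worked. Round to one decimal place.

Response rates by class: under $35k 154/220 = 70%, $35–154k 42/140 = 30%, $155k+ 192/320 = 60%.
With weight = n_sampled/n_responded per class, the weighted class total is n_sampled:
  under $35k: 220 × 26 = 5720
  $35–154k: 140 × 24.5 = 3430
  $155k+: 320 × 25 = 8000
Adjusted estimate = 17,150 / 680 = 25.2206 → 25.2.

25.2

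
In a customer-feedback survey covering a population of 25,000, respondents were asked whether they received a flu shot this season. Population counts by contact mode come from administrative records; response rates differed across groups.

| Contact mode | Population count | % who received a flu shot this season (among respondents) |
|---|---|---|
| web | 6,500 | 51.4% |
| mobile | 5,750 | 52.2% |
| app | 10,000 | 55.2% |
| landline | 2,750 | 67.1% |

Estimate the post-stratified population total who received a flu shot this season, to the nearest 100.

13,700

Each cell contributes its population count × the respondent rate:
  web: 6,500 × 51.4% = 3341
  mobile: 5,750 × 52.2% = 3001.5
  app: 10,000 × 55.2% = 5520
  landline: 2,750 × 67.1% = 1845.25
Estimated total = 13707.8 → 13,700.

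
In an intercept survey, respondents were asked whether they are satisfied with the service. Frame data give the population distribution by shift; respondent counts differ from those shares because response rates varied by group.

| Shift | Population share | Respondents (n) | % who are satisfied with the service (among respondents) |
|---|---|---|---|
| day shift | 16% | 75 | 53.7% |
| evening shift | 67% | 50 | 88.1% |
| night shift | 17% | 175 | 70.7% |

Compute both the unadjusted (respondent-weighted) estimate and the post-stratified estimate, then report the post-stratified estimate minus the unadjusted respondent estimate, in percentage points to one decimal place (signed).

Without adjustment, the pooled respondent share is:
  (75/300)×53.7 + (50/300)×88.1 + (175/300)×70.7 = 69.35%
Reweighting by population shift shares:
  0.16×53.7 + 0.67×88.1 + 0.17×70.7 = 79.638%
Difference = 79.638 − 69.35 = 10.288 pp.

+10.3 percentage points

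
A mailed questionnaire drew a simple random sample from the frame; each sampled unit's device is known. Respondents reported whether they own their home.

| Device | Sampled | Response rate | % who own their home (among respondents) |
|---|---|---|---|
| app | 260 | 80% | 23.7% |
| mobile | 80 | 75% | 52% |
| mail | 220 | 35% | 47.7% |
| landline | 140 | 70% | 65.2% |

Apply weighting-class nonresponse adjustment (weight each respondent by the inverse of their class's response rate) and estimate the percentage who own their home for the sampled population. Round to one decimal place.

42.8%

Each respondent's weight = sampled/responded in their class; summing within a class gives n_sampled, so:
  app: 260 × 23.7 = 6162
  mobile: 80 × 52 = 4160
  mail: 220 × 47.7 = 10,494
  landline: 140 × 65.2 = 9128
Adjusted estimate = 29,944 / 700 = 42.7771 → 42.8%.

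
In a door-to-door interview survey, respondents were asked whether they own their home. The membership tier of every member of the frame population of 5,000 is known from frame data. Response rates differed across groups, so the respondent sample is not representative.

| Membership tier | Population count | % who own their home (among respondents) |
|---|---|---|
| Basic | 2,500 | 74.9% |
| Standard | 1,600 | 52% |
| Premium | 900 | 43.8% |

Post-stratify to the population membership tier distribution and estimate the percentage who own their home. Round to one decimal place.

62.0%

Reweight to the known membership tier distribution:
  Basic: (2,500/5,000) × 74.9 = 37.45
  Standard: (1,600/5,000) × 52 = 16.64
  Premium: (900/5,000) × 43.8 = 7.884
Post-stratified estimate = 61.974 → 62.0%.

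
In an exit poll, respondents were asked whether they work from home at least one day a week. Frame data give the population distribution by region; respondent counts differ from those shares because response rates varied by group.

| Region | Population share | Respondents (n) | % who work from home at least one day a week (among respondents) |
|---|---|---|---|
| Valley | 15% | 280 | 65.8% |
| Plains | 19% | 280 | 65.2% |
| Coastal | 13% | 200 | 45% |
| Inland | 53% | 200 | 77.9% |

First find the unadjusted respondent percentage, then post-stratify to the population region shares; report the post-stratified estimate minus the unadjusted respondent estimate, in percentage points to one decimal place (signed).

Unadjusted (pooled respondent) estimate weights by respondent counts:
  (280/960)×65.8 + (280/960)×65.2 + (200/960)×45 + (200/960)×77.9 = 63.8125%
Post-stratifying to population shares instead:
  0.15×65.8 + 0.19×65.2 + 0.13×45 + 0.53×77.9 = 69.395%
Difference = 69.395 − 63.8125 = 5.5825 pp.

+5.6 percentage points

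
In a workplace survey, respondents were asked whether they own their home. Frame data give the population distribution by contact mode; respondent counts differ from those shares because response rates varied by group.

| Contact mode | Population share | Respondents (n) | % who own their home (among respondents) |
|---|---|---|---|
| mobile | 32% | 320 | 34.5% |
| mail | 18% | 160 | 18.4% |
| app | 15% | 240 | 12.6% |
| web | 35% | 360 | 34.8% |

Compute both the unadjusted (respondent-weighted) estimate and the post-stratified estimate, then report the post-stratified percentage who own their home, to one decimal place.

28.4%

Without adjustment, the pooled respondent share is:
  (320/1080)×34.5 + (160/1080)×18.4 + (240/1080)×12.6 + (360/1080)×34.8 = 27.3481%
Post-stratifying to population shares instead:
  0.32×34.5 + 0.18×18.4 + 0.15×12.6 + 0.35×34.8 = 28.422%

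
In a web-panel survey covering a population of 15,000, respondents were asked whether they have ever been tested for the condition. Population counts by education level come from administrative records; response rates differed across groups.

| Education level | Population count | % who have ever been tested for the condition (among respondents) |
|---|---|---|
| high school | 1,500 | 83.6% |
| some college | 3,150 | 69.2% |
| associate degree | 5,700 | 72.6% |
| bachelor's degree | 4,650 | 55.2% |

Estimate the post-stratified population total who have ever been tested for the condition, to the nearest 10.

Each cell contributes its population count × the respondent rate:
  high school: 1,500 × 83.6% = 1254
  some college: 3,150 × 69.2% = 2179.8
  associate degree: 5,700 × 72.6% = 4138.2
  bachelor's degree: 4,650 × 55.2% = 2566.8
Estimated total = 10138.8 → 10,140.

10,140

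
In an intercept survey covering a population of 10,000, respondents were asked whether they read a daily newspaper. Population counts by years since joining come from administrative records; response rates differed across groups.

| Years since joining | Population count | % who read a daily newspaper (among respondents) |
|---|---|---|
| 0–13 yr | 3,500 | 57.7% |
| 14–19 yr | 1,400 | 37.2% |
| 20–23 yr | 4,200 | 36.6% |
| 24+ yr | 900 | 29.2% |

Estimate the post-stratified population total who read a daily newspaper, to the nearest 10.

4,340

Apply each group's respondent rate to its population count:
  0–13 yr: 3,500 × 57.7% = 2019.5
  14–19 yr: 1,400 × 37.2% = 520.8
  20–23 yr: 4,200 × 36.6% = 1537.2
  24+ yr: 900 × 29.2% = 262.8
Estimated total = 4340.3 → 4,340.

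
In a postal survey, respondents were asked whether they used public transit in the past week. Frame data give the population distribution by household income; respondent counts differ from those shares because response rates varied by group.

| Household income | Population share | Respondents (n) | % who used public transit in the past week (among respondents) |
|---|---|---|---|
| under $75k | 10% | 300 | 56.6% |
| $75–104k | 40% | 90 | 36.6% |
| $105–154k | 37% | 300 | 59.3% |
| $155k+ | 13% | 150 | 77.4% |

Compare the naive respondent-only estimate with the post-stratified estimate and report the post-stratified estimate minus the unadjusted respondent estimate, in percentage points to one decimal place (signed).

Without adjustment, the pooled respondent share is:
  (300/840)×56.6 + (90/840)×36.6 + (300/840)×59.3 + (150/840)×77.4 = 59.1357%
Post-stratifying to population shares instead:
  0.1×56.6 + 0.4×36.6 + 0.37×59.3 + 0.13×77.4 = 52.303%
Difference = 52.303 − 59.1357 = -6.8327 pp.

-6.8 percentage points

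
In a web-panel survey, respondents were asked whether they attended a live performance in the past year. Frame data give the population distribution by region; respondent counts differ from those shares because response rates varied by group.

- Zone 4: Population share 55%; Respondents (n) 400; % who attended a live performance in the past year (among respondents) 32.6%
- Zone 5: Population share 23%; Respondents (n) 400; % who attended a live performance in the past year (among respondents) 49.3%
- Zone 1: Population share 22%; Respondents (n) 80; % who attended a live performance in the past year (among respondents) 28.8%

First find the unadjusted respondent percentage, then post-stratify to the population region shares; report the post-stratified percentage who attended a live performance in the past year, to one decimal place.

Naive respondent-only estimate (weights = respondent counts):
  (400/880)×32.6 + (400/880)×49.3 + (80/880)×28.8 = 39.8455%
Post-stratifying to population shares instead:
  0.55×32.6 + 0.23×49.3 + 0.22×28.8 = 35.605%

35.6%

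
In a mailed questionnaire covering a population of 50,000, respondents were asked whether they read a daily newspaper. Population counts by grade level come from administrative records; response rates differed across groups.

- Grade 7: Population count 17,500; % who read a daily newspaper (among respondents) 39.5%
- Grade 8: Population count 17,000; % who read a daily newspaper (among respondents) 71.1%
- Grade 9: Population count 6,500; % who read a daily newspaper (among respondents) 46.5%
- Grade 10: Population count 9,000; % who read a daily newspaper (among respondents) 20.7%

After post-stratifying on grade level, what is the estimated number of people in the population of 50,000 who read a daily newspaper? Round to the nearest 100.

Estimated count per cell = population count × respondent percentage:
  Grade 7: 17,500 × 39.5% = 6912.5
  Grade 8: 17,000 × 71.1% = 12,087
  Grade 9: 6,500 × 46.5% = 3022.5
  Grade 10: 9,000 × 20.7% = 1863
Estimated total = 23,885 → 23,900.

23,900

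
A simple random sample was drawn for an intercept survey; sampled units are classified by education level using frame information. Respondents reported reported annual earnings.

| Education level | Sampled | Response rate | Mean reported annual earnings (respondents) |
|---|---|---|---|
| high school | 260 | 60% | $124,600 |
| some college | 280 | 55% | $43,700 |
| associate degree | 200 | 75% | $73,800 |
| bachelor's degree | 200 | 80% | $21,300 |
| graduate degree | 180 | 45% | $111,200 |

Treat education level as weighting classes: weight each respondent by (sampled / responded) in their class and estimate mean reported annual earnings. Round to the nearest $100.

With weight = n_sampled/n_responded per class, the weighted class total is n_sampled:
  high school: 260 × 124,600 = 32,396,000
  some college: 280 × 43,700 = 12,236,000
  associate degree: 200 × 73,800 = 14,760,000
  bachelor's degree: 200 × 21,300 = 4,260,000
  graduate degree: 180 × 111,200 = 20,016,000
Adjusted estimate = 83,668,000 / 1,120 = 74703.6 → $74,700.

$74,700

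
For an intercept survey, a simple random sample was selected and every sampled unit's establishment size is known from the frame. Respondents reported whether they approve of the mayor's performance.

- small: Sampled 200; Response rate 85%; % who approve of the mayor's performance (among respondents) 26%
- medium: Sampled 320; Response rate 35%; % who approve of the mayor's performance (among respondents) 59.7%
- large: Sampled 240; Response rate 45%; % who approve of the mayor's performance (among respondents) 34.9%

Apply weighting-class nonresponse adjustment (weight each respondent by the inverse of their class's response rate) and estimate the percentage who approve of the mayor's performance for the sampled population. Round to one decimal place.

Weighting each respondent by the inverse class response rate inflates each class back to its sampled size, so the class weight is n_sampled:
  small: 200 × 26 = 5200
  medium: 320 × 59.7 = 19,104
  large: 240 × 34.9 = 8376
Adjusted estimate = 32,680 / 760 = 43 → 43.0%.

43.0%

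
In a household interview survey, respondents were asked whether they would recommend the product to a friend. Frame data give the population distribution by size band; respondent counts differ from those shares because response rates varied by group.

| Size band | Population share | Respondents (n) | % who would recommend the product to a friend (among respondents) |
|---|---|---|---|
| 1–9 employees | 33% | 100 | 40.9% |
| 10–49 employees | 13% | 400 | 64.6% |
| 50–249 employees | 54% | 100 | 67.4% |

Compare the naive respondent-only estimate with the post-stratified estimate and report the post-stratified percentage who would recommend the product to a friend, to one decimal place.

Unadjusted (pooled respondent) estimate weights by respondent counts:
  (100/600)×40.9 + (400/600)×64.6 + (100/600)×67.4 = 61.1167%
Post-stratified estimate weights by population shares:
  0.33×40.9 + 0.13×64.6 + 0.54×67.4 = 58.291%

58.3%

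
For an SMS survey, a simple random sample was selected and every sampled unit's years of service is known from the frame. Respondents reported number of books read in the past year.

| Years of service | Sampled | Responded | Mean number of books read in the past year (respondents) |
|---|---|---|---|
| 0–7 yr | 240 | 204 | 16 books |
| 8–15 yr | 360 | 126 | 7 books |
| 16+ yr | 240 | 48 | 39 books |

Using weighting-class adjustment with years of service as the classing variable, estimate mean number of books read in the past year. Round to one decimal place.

18.7

Response rates by class: 0–7 yr 204/240 = 85%, 8–15 yr 126/360 = 35%, 16+ yr 48/240 = 20%.
Each respondent's weight = sampled/responded in their class; summing within a class gives n_sampled, so:
  0–7 yr: 240 × 16 = 3840
  8–15 yr: 360 × 7 = 2520
  16+ yr: 240 × 39 = 9360
Adjusted estimate = 15,720 / 840 = 18.7143 → 18.7.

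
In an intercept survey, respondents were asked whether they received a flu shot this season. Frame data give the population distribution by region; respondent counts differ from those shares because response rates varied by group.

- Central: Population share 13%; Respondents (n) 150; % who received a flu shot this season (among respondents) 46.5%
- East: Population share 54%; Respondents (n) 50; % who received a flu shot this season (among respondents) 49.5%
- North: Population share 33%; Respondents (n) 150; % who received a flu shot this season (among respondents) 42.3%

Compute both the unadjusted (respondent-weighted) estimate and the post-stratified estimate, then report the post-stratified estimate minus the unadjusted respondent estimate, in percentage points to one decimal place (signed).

Unadjusted (pooled respondent) estimate weights by respondent counts:
  (150/350)×46.5 + (50/350)×49.5 + (150/350)×42.3 = 45.1286%
Post-stratified estimate weights by population shares:
  0.13×46.5 + 0.54×49.5 + 0.33×42.3 = 46.734%
Difference = 46.734 − 45.1286 = 1.6054 pp.

+1.6 percentage points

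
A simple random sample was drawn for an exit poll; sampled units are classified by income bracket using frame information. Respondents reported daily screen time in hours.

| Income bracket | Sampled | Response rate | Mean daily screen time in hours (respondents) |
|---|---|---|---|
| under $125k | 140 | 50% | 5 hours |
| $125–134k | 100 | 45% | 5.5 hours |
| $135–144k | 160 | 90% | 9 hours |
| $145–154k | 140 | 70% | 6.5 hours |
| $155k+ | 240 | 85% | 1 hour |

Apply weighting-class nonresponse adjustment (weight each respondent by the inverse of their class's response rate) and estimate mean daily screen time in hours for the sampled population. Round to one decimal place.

With weight = n_sampled/n_responded per class, the weighted class total is n_sampled:
  under $125k: 140 × 5 = 700
  $125–134k: 100 × 5.5 = 550
  $135–144k: 160 × 9 = 1440
  $145–154k: 140 × 6.5 = 910
  $155k+: 240 × 1 = 240
Adjusted estimate = 3840 / 780 = 4.92308 → 4.9.

4.9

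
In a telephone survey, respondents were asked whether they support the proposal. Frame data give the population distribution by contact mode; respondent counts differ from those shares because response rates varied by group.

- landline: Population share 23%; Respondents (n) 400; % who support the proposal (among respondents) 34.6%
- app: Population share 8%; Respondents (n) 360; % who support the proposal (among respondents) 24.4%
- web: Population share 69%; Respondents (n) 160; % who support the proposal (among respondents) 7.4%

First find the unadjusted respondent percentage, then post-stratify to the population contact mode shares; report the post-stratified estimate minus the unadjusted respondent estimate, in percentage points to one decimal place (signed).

-10.9 percentage points

Unadjusted (pooled respondent) estimate weights by respondent counts:
  (400/920)×34.6 + (360/920)×24.4 + (160/920)×7.4 = 25.8783%
Post-stratifying to population shares instead:
  0.23×34.6 + 0.08×24.4 + 0.69×7.4 = 15.016%
Difference = 15.016 − 25.8783 = -10.8623 pp.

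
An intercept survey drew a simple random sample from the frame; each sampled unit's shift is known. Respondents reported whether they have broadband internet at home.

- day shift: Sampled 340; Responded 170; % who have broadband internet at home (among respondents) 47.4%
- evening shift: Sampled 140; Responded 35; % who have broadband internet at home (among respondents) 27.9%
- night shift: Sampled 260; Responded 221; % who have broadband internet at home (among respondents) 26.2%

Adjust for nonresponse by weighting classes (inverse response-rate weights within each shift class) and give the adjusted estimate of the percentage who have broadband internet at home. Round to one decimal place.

36.3%

Response rates by class: day shift 170/340 = 50%, evening shift 35/140 = 25%, night shift 221/260 = 85%.
Each respondent's weight = sampled/responded in their class; summing within a class gives n_sampled, so:
  day shift: 340 × 47.4 = 16,116
  evening shift: 140 × 27.9 = 3906
  night shift: 260 × 26.2 = 6812
Adjusted estimate = 26,834 / 740 = 36.2622 → 36.3%.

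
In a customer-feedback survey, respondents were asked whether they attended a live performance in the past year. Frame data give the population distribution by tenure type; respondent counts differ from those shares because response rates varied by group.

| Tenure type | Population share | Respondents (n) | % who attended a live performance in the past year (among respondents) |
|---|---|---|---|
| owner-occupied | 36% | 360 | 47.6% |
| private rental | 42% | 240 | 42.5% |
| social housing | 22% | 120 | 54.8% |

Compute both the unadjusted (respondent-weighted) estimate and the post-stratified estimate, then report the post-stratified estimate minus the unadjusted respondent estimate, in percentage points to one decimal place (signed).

Unadjusted (pooled respondent) estimate weights by respondent counts:
  (360/720)×47.6 + (240/720)×42.5 + (120/720)×54.8 = 47.1%
Post-stratified estimate weights by population shares:
  0.36×47.6 + 0.42×42.5 + 0.22×54.8 = 47.042%
Difference = 47.042 − 47.1 = -0.058 pp.

-0.1 percentage points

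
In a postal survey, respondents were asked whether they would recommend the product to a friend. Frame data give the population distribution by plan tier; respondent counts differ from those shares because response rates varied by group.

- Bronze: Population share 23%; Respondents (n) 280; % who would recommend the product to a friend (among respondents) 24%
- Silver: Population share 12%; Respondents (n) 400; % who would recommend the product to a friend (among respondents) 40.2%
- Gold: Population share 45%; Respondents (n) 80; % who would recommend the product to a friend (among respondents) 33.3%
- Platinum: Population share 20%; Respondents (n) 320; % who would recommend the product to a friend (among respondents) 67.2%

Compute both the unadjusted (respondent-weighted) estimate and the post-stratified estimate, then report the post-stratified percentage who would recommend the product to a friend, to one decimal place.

Unadjusted (pooled respondent) estimate weights by respondent counts:
  (280/1080)×24 + (400/1080)×40.2 + (80/1080)×33.3 + (320/1080)×67.2 = 43.4889%
Reweighting by population plan tier shares:
  0.23×24 + 0.12×40.2 + 0.45×33.3 + 0.2×67.2 = 38.769%

38.8%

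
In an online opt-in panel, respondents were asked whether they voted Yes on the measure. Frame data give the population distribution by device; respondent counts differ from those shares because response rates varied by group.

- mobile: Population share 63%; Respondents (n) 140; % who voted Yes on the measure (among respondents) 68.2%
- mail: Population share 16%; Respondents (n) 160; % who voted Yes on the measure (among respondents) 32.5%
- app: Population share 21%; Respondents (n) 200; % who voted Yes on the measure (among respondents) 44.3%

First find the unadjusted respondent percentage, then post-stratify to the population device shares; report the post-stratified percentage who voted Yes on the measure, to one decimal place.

Without adjustment, the pooled respondent share is:
  (140/500)×68.2 + (160/500)×32.5 + (200/500)×44.3 = 47.216%
Reweighting by population device shares:
  0.63×68.2 + 0.16×32.5 + 0.21×44.3 = 57.469%

57.5%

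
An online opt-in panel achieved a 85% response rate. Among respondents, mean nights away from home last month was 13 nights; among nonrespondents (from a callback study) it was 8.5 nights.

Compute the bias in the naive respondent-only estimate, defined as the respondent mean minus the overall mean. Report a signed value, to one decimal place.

Nonresponse fraction = 1 − 0.85 = 0.15.
Bias = (nonresponse fraction) × (respondent mean − nonrespondent mean)
     = 0.15 × (13 − 8.5) = 0.15 × 4.5 = 0.675.

+0.7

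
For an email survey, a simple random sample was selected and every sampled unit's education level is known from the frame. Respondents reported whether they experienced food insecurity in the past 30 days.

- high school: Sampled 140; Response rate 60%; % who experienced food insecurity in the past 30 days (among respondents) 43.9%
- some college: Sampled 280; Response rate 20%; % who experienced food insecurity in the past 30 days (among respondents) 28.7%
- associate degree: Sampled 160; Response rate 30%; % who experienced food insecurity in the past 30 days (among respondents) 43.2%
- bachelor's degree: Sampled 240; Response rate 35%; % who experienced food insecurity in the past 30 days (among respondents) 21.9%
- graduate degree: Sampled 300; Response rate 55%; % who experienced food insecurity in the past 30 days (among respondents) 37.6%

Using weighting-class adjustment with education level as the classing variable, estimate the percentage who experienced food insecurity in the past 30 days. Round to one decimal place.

With weight = n_sampled/n_responded per class, the weighted class total is n_sampled:
  high school: 140 × 43.9 = 6146
  some college: 280 × 28.7 = 8036
  associate degree: 160 × 43.2 = 6912
  bachelor's degree: 240 × 21.9 = 5256
  graduate degree: 300 × 37.6 = 11,280
Adjusted estimate = 37,630 / 1,120 = 33.5982 → 33.6%.

33.6%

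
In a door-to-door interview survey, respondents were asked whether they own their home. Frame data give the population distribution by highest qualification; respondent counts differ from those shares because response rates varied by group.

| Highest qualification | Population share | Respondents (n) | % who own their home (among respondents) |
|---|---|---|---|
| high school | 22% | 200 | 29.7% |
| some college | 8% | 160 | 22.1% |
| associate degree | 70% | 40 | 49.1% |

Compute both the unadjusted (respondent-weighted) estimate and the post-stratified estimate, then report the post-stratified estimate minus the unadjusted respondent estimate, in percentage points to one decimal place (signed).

+14.1 percentage points

Unadjusted (pooled respondent) estimate weights by respondent counts:
  (200/400)×29.7 + (160/400)×22.1 + (40/400)×49.1 = 28.6%
Post-stratified estimate weights by population shares:
  0.22×29.7 + 0.08×22.1 + 0.7×49.1 = 42.672%
Difference = 42.672 − 28.6 = 14.072 pp.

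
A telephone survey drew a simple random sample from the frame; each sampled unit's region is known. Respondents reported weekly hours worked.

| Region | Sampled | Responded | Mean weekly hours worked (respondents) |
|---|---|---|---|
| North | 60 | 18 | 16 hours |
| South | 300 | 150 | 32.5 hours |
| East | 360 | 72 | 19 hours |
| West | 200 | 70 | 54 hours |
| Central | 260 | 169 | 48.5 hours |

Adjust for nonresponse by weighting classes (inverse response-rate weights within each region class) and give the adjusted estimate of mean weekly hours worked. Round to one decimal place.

Response rates by class: North 18/60 = 30%, South 150/300 = 50%, East 72/360 = 20%, West 70/200 = 35%, Central 169/260 = 65%.
Each respondent's weight = sampled/responded in their class; summing within a class gives n_sampled, so:
  North: 60 × 16 = 960
  South: 300 × 32.5 = 9750
  East: 360 × 19 = 6840
  West: 200 × 54 = 10,800
  Central: 260 × 48.5 = 12,610
Adjusted estimate = 40,960 / 1,180 = 34.7119 → 34.7.

34.7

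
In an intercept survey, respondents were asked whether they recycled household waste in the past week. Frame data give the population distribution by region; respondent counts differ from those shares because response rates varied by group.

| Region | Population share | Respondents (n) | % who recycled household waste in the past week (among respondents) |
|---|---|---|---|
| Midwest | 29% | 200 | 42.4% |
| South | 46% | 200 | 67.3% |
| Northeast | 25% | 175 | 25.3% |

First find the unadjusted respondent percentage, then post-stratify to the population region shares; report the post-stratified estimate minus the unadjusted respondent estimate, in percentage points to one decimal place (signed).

+3.7 percentage points

Naive respondent-only estimate (weights = respondent counts):
  (200/575)×42.4 + (200/575)×67.3 + (175/575)×25.3 = 45.8565%
Post-stratified estimate weights by population shares:
  0.29×42.4 + 0.46×67.3 + 0.25×25.3 = 49.579%
Difference = 49.579 − 45.8565 = 3.7225 pp.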